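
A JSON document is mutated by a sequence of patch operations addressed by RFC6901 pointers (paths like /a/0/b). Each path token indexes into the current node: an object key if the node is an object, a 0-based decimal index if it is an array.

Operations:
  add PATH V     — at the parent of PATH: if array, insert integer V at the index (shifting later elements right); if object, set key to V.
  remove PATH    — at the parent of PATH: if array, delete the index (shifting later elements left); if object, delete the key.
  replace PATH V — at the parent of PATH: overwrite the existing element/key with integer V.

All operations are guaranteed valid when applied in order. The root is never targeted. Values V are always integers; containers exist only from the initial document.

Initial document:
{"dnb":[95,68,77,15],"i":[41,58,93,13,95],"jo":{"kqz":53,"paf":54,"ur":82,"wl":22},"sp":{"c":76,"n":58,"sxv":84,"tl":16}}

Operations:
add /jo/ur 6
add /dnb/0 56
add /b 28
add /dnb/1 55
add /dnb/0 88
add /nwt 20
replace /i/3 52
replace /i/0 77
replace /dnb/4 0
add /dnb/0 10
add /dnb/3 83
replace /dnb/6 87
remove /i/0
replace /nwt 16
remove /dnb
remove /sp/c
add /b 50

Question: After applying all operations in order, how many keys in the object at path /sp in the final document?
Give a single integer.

Answer: 3

Derivation:
After op 1 (add /jo/ur 6): {"dnb":[95,68,77,15],"i":[41,58,93,13,95],"jo":{"kqz":53,"paf":54,"ur":6,"wl":22},"sp":{"c":76,"n":58,"sxv":84,"tl":16}}
After op 2 (add /dnb/0 56): {"dnb":[56,95,68,77,15],"i":[41,58,93,13,95],"jo":{"kqz":53,"paf":54,"ur":6,"wl":22},"sp":{"c":76,"n":58,"sxv":84,"tl":16}}
After op 3 (add /b 28): {"b":28,"dnb":[56,95,68,77,15],"i":[41,58,93,13,95],"jo":{"kqz":53,"paf":54,"ur":6,"wl":22},"sp":{"c":76,"n":58,"sxv":84,"tl":16}}
After op 4 (add /dnb/1 55): {"b":28,"dnb":[56,55,95,68,77,15],"i":[41,58,93,13,95],"jo":{"kqz":53,"paf":54,"ur":6,"wl":22},"sp":{"c":76,"n":58,"sxv":84,"tl":16}}
After op 5 (add /dnb/0 88): {"b":28,"dnb":[88,56,55,95,68,77,15],"i":[41,58,93,13,95],"jo":{"kqz":53,"paf":54,"ur":6,"wl":22},"sp":{"c":76,"n":58,"sxv":84,"tl":16}}
After op 6 (add /nwt 20): {"b":28,"dnb":[88,56,55,95,68,77,15],"i":[41,58,93,13,95],"jo":{"kqz":53,"paf":54,"ur":6,"wl":22},"nwt":20,"sp":{"c":76,"n":58,"sxv":84,"tl":16}}
After op 7 (replace /i/3 52): {"b":28,"dnb":[88,56,55,95,68,77,15],"i":[41,58,93,52,95],"jo":{"kqz":53,"paf":54,"ur":6,"wl":22},"nwt":20,"sp":{"c":76,"n":58,"sxv":84,"tl":16}}
After op 8 (replace /i/0 77): {"b":28,"dnb":[88,56,55,95,68,77,15],"i":[77,58,93,52,95],"jo":{"kqz":53,"paf":54,"ur":6,"wl":22},"nwt":20,"sp":{"c":76,"n":58,"sxv":84,"tl":16}}
After op 9 (replace /dnb/4 0): {"b":28,"dnb":[88,56,55,95,0,77,15],"i":[77,58,93,52,95],"jo":{"kqz":53,"paf":54,"ur":6,"wl":22},"nwt":20,"sp":{"c":76,"n":58,"sxv":84,"tl":16}}
After op 10 (add /dnb/0 10): {"b":28,"dnb":[10,88,56,55,95,0,77,15],"i":[77,58,93,52,95],"jo":{"kqz":53,"paf":54,"ur":6,"wl":22},"nwt":20,"sp":{"c":76,"n":58,"sxv":84,"tl":16}}
After op 11 (add /dnb/3 83): {"b":28,"dnb":[10,88,56,83,55,95,0,77,15],"i":[77,58,93,52,95],"jo":{"kqz":53,"paf":54,"ur":6,"wl":22},"nwt":20,"sp":{"c":76,"n":58,"sxv":84,"tl":16}}
After op 12 (replace /dnb/6 87): {"b":28,"dnb":[10,88,56,83,55,95,87,77,15],"i":[77,58,93,52,95],"jo":{"kqz":53,"paf":54,"ur":6,"wl":22},"nwt":20,"sp":{"c":76,"n":58,"sxv":84,"tl":16}}
After op 13 (remove /i/0): {"b":28,"dnb":[10,88,56,83,55,95,87,77,15],"i":[58,93,52,95],"jo":{"kqz":53,"paf":54,"ur":6,"wl":22},"nwt":20,"sp":{"c":76,"n":58,"sxv":84,"tl":16}}
After op 14 (replace /nwt 16): {"b":28,"dnb":[10,88,56,83,55,95,87,77,15],"i":[58,93,52,95],"jo":{"kqz":53,"paf":54,"ur":6,"wl":22},"nwt":16,"sp":{"c":76,"n":58,"sxv":84,"tl":16}}
After op 15 (remove /dnb): {"b":28,"i":[58,93,52,95],"jo":{"kqz":53,"paf":54,"ur":6,"wl":22},"nwt":16,"sp":{"c":76,"n":58,"sxv":84,"tl":16}}
After op 16 (remove /sp/c): {"b":28,"i":[58,93,52,95],"jo":{"kqz":53,"paf":54,"ur":6,"wl":22},"nwt":16,"sp":{"n":58,"sxv":84,"tl":16}}
After op 17 (add /b 50): {"b":50,"i":[58,93,52,95],"jo":{"kqz":53,"paf":54,"ur":6,"wl":22},"nwt":16,"sp":{"n":58,"sxv":84,"tl":16}}
Size at path /sp: 3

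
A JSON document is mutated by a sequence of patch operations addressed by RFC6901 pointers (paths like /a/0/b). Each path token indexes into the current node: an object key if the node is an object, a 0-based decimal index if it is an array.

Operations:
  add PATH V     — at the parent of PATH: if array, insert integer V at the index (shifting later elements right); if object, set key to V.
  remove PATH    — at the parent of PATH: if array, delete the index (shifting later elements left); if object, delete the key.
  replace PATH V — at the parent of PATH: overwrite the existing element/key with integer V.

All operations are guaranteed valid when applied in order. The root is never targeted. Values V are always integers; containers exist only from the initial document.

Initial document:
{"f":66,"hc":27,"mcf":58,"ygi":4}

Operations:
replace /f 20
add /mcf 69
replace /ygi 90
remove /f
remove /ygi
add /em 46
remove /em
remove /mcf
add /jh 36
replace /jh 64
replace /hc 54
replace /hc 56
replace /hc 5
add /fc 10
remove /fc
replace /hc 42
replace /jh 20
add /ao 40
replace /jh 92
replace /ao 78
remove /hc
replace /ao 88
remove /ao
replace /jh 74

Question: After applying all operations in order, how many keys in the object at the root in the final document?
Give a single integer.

After op 1 (replace /f 20): {"f":20,"hc":27,"mcf":58,"ygi":4}
After op 2 (add /mcf 69): {"f":20,"hc":27,"mcf":69,"ygi":4}
After op 3 (replace /ygi 90): {"f":20,"hc":27,"mcf":69,"ygi":90}
After op 4 (remove /f): {"hc":27,"mcf":69,"ygi":90}
After op 5 (remove /ygi): {"hc":27,"mcf":69}
After op 6 (add /em 46): {"em":46,"hc":27,"mcf":69}
After op 7 (remove /em): {"hc":27,"mcf":69}
After op 8 (remove /mcf): {"hc":27}
After op 9 (add /jh 36): {"hc":27,"jh":36}
After op 10 (replace /jh 64): {"hc":27,"jh":64}
After op 11 (replace /hc 54): {"hc":54,"jh":64}
After op 12 (replace /hc 56): {"hc":56,"jh":64}
After op 13 (replace /hc 5): {"hc":5,"jh":64}
After op 14 (add /fc 10): {"fc":10,"hc":5,"jh":64}
After op 15 (remove /fc): {"hc":5,"jh":64}
After op 16 (replace /hc 42): {"hc":42,"jh":64}
After op 17 (replace /jh 20): {"hc":42,"jh":20}
After op 18 (add /ao 40): {"ao":40,"hc":42,"jh":20}
After op 19 (replace /jh 92): {"ao":40,"hc":42,"jh":92}
After op 20 (replace /ao 78): {"ao":78,"hc":42,"jh":92}
After op 21 (remove /hc): {"ao":78,"jh":92}
After op 22 (replace /ao 88): {"ao":88,"jh":92}
After op 23 (remove /ao): {"jh":92}
After op 24 (replace /jh 74): {"jh":74}
Size at the root: 1

Answer: 1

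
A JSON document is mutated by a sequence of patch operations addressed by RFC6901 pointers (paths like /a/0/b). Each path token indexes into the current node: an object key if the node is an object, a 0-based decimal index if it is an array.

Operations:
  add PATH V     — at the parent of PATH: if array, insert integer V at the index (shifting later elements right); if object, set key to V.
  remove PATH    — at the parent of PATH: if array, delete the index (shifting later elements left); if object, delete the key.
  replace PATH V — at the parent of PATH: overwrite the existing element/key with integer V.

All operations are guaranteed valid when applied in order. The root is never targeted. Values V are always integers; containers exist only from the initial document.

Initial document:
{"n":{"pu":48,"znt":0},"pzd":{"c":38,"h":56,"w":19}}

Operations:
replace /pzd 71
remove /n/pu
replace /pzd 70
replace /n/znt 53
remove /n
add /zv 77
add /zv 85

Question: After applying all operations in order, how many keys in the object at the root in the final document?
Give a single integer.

After op 1 (replace /pzd 71): {"n":{"pu":48,"znt":0},"pzd":71}
After op 2 (remove /n/pu): {"n":{"znt":0},"pzd":71}
After op 3 (replace /pzd 70): {"n":{"znt":0},"pzd":70}
After op 4 (replace /n/znt 53): {"n":{"znt":53},"pzd":70}
After op 5 (remove /n): {"pzd":70}
After op 6 (add /zv 77): {"pzd":70,"zv":77}
After op 7 (add /zv 85): {"pzd":70,"zv":85}
Size at the root: 2

Answer: 2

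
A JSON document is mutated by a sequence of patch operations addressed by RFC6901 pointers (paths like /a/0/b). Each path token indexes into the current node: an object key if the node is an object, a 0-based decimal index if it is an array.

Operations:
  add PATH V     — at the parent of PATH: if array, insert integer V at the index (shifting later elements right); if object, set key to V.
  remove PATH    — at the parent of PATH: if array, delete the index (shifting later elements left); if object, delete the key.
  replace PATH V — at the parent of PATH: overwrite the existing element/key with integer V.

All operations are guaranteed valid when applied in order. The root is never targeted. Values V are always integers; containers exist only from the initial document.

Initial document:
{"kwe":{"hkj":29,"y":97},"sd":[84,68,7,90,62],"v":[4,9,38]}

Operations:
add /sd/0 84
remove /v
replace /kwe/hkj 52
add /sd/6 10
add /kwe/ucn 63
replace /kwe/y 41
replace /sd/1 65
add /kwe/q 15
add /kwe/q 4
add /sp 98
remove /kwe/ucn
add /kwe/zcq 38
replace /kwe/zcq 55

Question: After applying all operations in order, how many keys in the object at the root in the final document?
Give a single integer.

After op 1 (add /sd/0 84): {"kwe":{"hkj":29,"y":97},"sd":[84,84,68,7,90,62],"v":[4,9,38]}
After op 2 (remove /v): {"kwe":{"hkj":29,"y":97},"sd":[84,84,68,7,90,62]}
After op 3 (replace /kwe/hkj 52): {"kwe":{"hkj":52,"y":97},"sd":[84,84,68,7,90,62]}
After op 4 (add /sd/6 10): {"kwe":{"hkj":52,"y":97},"sd":[84,84,68,7,90,62,10]}
After op 5 (add /kwe/ucn 63): {"kwe":{"hkj":52,"ucn":63,"y":97},"sd":[84,84,68,7,90,62,10]}
After op 6 (replace /kwe/y 41): {"kwe":{"hkj":52,"ucn":63,"y":41},"sd":[84,84,68,7,90,62,10]}
After op 7 (replace /sd/1 65): {"kwe":{"hkj":52,"ucn":63,"y":41},"sd":[84,65,68,7,90,62,10]}
After op 8 (add /kwe/q 15): {"kwe":{"hkj":52,"q":15,"ucn":63,"y":41},"sd":[84,65,68,7,90,62,10]}
After op 9 (add /kwe/q 4): {"kwe":{"hkj":52,"q":4,"ucn":63,"y":41},"sd":[84,65,68,7,90,62,10]}
After op 10 (add /sp 98): {"kwe":{"hkj":52,"q":4,"ucn":63,"y":41},"sd":[84,65,68,7,90,62,10],"sp":98}
After op 11 (remove /kwe/ucn): {"kwe":{"hkj":52,"q":4,"y":41},"sd":[84,65,68,7,90,62,10],"sp":98}
After op 12 (add /kwe/zcq 38): {"kwe":{"hkj":52,"q":4,"y":41,"zcq":38},"sd":[84,65,68,7,90,62,10],"sp":98}
After op 13 (replace /kwe/zcq 55): {"kwe":{"hkj":52,"q":4,"y":41,"zcq":55},"sd":[84,65,68,7,90,62,10],"sp":98}
Size at the root: 3

Answer: 3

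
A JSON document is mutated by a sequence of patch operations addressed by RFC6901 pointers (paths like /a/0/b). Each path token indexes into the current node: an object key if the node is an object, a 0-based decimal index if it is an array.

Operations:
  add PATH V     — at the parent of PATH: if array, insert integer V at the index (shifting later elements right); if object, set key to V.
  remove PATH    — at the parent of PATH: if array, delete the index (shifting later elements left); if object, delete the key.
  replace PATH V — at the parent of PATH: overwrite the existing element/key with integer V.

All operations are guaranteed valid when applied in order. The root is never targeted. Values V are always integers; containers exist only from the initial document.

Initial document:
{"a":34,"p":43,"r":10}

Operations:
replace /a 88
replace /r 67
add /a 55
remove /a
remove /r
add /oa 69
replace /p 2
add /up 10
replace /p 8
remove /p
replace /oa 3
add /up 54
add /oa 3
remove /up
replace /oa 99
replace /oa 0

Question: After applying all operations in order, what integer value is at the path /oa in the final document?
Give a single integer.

Answer: 0

Derivation:
After op 1 (replace /a 88): {"a":88,"p":43,"r":10}
After op 2 (replace /r 67): {"a":88,"p":43,"r":67}
After op 3 (add /a 55): {"a":55,"p":43,"r":67}
After op 4 (remove /a): {"p":43,"r":67}
After op 5 (remove /r): {"p":43}
After op 6 (add /oa 69): {"oa":69,"p":43}
After op 7 (replace /p 2): {"oa":69,"p":2}
After op 8 (add /up 10): {"oa":69,"p":2,"up":10}
After op 9 (replace /p 8): {"oa":69,"p":8,"up":10}
After op 10 (remove /p): {"oa":69,"up":10}
After op 11 (replace /oa 3): {"oa":3,"up":10}
After op 12 (add /up 54): {"oa":3,"up":54}
After op 13 (add /oa 3): {"oa":3,"up":54}
After op 14 (remove /up): {"oa":3}
After op 15 (replace /oa 99): {"oa":99}
After op 16 (replace /oa 0): {"oa":0}
Value at /oa: 0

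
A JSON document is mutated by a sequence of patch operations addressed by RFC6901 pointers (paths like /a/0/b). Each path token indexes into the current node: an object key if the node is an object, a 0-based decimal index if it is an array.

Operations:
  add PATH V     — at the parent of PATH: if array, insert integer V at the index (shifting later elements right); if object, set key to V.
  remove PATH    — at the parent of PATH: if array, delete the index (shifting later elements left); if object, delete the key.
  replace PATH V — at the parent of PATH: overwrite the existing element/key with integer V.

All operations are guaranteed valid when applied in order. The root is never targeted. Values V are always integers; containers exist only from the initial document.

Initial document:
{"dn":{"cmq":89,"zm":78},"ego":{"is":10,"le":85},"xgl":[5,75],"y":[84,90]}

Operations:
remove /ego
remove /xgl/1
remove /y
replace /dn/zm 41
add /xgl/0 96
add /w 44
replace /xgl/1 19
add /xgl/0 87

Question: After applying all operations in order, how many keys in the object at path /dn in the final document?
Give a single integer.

After op 1 (remove /ego): {"dn":{"cmq":89,"zm":78},"xgl":[5,75],"y":[84,90]}
After op 2 (remove /xgl/1): {"dn":{"cmq":89,"zm":78},"xgl":[5],"y":[84,90]}
After op 3 (remove /y): {"dn":{"cmq":89,"zm":78},"xgl":[5]}
After op 4 (replace /dn/zm 41): {"dn":{"cmq":89,"zm":41},"xgl":[5]}
After op 5 (add /xgl/0 96): {"dn":{"cmq":89,"zm":41},"xgl":[96,5]}
After op 6 (add /w 44): {"dn":{"cmq":89,"zm":41},"w":44,"xgl":[96,5]}
After op 7 (replace /xgl/1 19): {"dn":{"cmq":89,"zm":41},"w":44,"xgl":[96,19]}
After op 8 (add /xgl/0 87): {"dn":{"cmq":89,"zm":41},"w":44,"xgl":[87,96,19]}
Size at path /dn: 2

Answer: 2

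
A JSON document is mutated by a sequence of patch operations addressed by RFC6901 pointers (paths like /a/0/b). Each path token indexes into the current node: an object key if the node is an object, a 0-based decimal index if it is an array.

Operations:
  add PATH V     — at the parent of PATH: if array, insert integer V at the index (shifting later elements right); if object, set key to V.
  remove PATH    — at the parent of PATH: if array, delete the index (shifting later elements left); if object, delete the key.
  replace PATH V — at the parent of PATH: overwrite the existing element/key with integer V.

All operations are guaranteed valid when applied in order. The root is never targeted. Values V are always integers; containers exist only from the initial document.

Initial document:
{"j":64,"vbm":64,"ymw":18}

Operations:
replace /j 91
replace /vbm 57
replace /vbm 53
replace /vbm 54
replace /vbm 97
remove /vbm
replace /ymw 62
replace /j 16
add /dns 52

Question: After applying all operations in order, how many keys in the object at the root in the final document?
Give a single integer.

Answer: 3

Derivation:
After op 1 (replace /j 91): {"j":91,"vbm":64,"ymw":18}
After op 2 (replace /vbm 57): {"j":91,"vbm":57,"ymw":18}
After op 3 (replace /vbm 53): {"j":91,"vbm":53,"ymw":18}
After op 4 (replace /vbm 54): {"j":91,"vbm":54,"ymw":18}
After op 5 (replace /vbm 97): {"j":91,"vbm":97,"ymw":18}
After op 6 (remove /vbm): {"j":91,"ymw":18}
After op 7 (replace /ymw 62): {"j":91,"ymw":62}
After op 8 (replace /j 16): {"j":16,"ymw":62}
After op 9 (add /dns 52): {"dns":52,"j":16,"ymw":62}
Size at the root: 3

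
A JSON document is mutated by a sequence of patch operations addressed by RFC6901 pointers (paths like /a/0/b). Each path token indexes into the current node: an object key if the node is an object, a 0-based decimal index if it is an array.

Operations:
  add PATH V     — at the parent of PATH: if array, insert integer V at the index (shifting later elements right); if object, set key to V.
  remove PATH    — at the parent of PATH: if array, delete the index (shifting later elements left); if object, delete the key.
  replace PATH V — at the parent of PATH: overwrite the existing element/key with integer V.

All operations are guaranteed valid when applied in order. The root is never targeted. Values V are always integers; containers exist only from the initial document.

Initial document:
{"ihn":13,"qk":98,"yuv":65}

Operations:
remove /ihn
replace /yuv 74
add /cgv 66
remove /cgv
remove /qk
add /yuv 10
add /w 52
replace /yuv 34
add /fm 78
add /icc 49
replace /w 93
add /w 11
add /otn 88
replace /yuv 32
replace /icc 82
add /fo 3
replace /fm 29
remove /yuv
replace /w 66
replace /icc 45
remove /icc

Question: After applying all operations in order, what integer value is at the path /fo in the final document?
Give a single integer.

Answer: 3

Derivation:
After op 1 (remove /ihn): {"qk":98,"yuv":65}
After op 2 (replace /yuv 74): {"qk":98,"yuv":74}
After op 3 (add /cgv 66): {"cgv":66,"qk":98,"yuv":74}
After op 4 (remove /cgv): {"qk":98,"yuv":74}
After op 5 (remove /qk): {"yuv":74}
After op 6 (add /yuv 10): {"yuv":10}
After op 7 (add /w 52): {"w":52,"yuv":10}
After op 8 (replace /yuv 34): {"w":52,"yuv":34}
After op 9 (add /fm 78): {"fm":78,"w":52,"yuv":34}
After op 10 (add /icc 49): {"fm":78,"icc":49,"w":52,"yuv":34}
After op 11 (replace /w 93): {"fm":78,"icc":49,"w":93,"yuv":34}
After op 12 (add /w 11): {"fm":78,"icc":49,"w":11,"yuv":34}
After op 13 (add /otn 88): {"fm":78,"icc":49,"otn":88,"w":11,"yuv":34}
After op 14 (replace /yuv 32): {"fm":78,"icc":49,"otn":88,"w":11,"yuv":32}
After op 15 (replace /icc 82): {"fm":78,"icc":82,"otn":88,"w":11,"yuv":32}
After op 16 (add /fo 3): {"fm":78,"fo":3,"icc":82,"otn":88,"w":11,"yuv":32}
After op 17 (replace /fm 29): {"fm":29,"fo":3,"icc":82,"otn":88,"w":11,"yuv":32}
After op 18 (remove /yuv): {"fm":29,"fo":3,"icc":82,"otn":88,"w":11}
After op 19 (replace /w 66): {"fm":29,"fo":3,"icc":82,"otn":88,"w":66}
After op 20 (replace /icc 45): {"fm":29,"fo":3,"icc":45,"otn":88,"w":66}
After op 21 (remove /icc): {"fm":29,"fo":3,"otn":88,"w":66}
Value at /fo: 3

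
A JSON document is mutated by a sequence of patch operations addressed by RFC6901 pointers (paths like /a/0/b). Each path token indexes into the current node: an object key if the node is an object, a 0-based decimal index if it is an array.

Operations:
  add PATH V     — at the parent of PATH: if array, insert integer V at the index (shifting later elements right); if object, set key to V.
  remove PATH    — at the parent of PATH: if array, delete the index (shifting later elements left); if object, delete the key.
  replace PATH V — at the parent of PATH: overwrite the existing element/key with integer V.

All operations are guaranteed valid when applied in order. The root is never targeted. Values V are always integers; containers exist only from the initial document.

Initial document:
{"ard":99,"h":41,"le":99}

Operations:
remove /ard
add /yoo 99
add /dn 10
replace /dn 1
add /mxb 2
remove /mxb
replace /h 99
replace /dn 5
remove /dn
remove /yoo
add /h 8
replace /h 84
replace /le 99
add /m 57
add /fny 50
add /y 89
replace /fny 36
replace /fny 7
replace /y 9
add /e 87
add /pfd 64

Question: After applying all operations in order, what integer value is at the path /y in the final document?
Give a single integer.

Answer: 9

Derivation:
After op 1 (remove /ard): {"h":41,"le":99}
After op 2 (add /yoo 99): {"h":41,"le":99,"yoo":99}
After op 3 (add /dn 10): {"dn":10,"h":41,"le":99,"yoo":99}
After op 4 (replace /dn 1): {"dn":1,"h":41,"le":99,"yoo":99}
After op 5 (add /mxb 2): {"dn":1,"h":41,"le":99,"mxb":2,"yoo":99}
After op 6 (remove /mxb): {"dn":1,"h":41,"le":99,"yoo":99}
After op 7 (replace /h 99): {"dn":1,"h":99,"le":99,"yoo":99}
After op 8 (replace /dn 5): {"dn":5,"h":99,"le":99,"yoo":99}
After op 9 (remove /dn): {"h":99,"le":99,"yoo":99}
After op 10 (remove /yoo): {"h":99,"le":99}
After op 11 (add /h 8): {"h":8,"le":99}
After op 12 (replace /h 84): {"h":84,"le":99}
After op 13 (replace /le 99): {"h":84,"le":99}
After op 14 (add /m 57): {"h":84,"le":99,"m":57}
After op 15 (add /fny 50): {"fny":50,"h":84,"le":99,"m":57}
After op 16 (add /y 89): {"fny":50,"h":84,"le":99,"m":57,"y":89}
After op 17 (replace /fny 36): {"fny":36,"h":84,"le":99,"m":57,"y":89}
After op 18 (replace /fny 7): {"fny":7,"h":84,"le":99,"m":57,"y":89}
After op 19 (replace /y 9): {"fny":7,"h":84,"le":99,"m":57,"y":9}
After op 20 (add /e 87): {"e":87,"fny":7,"h":84,"le":99,"m":57,"y":9}
After op 21 (add /pfd 64): {"e":87,"fny":7,"h":84,"le":99,"m":57,"pfd":64,"y":9}
Value at /y: 9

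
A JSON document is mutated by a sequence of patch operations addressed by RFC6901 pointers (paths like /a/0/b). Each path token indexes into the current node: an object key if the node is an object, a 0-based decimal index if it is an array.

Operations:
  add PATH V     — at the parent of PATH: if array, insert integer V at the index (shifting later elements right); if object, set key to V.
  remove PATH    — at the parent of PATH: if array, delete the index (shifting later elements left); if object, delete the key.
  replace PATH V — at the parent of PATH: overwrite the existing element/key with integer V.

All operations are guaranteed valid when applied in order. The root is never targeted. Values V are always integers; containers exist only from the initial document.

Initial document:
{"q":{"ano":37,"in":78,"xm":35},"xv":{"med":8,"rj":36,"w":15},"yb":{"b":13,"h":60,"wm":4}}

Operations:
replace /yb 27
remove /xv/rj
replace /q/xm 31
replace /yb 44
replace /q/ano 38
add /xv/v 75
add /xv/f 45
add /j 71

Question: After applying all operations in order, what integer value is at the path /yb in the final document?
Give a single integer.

After op 1 (replace /yb 27): {"q":{"ano":37,"in":78,"xm":35},"xv":{"med":8,"rj":36,"w":15},"yb":27}
After op 2 (remove /xv/rj): {"q":{"ano":37,"in":78,"xm":35},"xv":{"med":8,"w":15},"yb":27}
After op 3 (replace /q/xm 31): {"q":{"ano":37,"in":78,"xm":31},"xv":{"med":8,"w":15},"yb":27}
After op 4 (replace /yb 44): {"q":{"ano":37,"in":78,"xm":31},"xv":{"med":8,"w":15},"yb":44}
After op 5 (replace /q/ano 38): {"q":{"ano":38,"in":78,"xm":31},"xv":{"med":8,"w":15},"yb":44}
After op 6 (add /xv/v 75): {"q":{"ano":38,"in":78,"xm":31},"xv":{"med":8,"v":75,"w":15},"yb":44}
After op 7 (add /xv/f 45): {"q":{"ano":38,"in":78,"xm":31},"xv":{"f":45,"med":8,"v":75,"w":15},"yb":44}
After op 8 (add /j 71): {"j":71,"q":{"ano":38,"in":78,"xm":31},"xv":{"f":45,"med":8,"v":75,"w":15},"yb":44}
Value at /yb: 44

Answer: 44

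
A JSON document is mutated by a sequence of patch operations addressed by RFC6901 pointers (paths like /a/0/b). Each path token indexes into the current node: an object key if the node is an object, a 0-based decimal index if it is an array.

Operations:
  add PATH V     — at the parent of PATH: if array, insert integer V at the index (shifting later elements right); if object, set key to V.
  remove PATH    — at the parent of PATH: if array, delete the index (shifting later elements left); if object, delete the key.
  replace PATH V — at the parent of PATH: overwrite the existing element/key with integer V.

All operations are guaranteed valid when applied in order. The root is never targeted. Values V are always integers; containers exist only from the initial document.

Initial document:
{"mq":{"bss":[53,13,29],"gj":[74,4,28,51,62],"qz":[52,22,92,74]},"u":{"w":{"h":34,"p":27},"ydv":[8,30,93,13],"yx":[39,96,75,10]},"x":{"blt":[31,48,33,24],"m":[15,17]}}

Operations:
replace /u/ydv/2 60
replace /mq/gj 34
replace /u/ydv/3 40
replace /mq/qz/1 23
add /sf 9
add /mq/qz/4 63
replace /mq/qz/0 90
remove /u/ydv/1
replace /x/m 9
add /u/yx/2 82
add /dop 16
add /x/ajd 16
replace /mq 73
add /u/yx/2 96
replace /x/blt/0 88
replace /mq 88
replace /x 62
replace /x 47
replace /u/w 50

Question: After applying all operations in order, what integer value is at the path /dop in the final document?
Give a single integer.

Answer: 16

Derivation:
After op 1 (replace /u/ydv/2 60): {"mq":{"bss":[53,13,29],"gj":[74,4,28,51,62],"qz":[52,22,92,74]},"u":{"w":{"h":34,"p":27},"ydv":[8,30,60,13],"yx":[39,96,75,10]},"x":{"blt":[31,48,33,24],"m":[15,17]}}
After op 2 (replace /mq/gj 34): {"mq":{"bss":[53,13,29],"gj":34,"qz":[52,22,92,74]},"u":{"w":{"h":34,"p":27},"ydv":[8,30,60,13],"yx":[39,96,75,10]},"x":{"blt":[31,48,33,24],"m":[15,17]}}
After op 3 (replace /u/ydv/3 40): {"mq":{"bss":[53,13,29],"gj":34,"qz":[52,22,92,74]},"u":{"w":{"h":34,"p":27},"ydv":[8,30,60,40],"yx":[39,96,75,10]},"x":{"blt":[31,48,33,24],"m":[15,17]}}
After op 4 (replace /mq/qz/1 23): {"mq":{"bss":[53,13,29],"gj":34,"qz":[52,23,92,74]},"u":{"w":{"h":34,"p":27},"ydv":[8,30,60,40],"yx":[39,96,75,10]},"x":{"blt":[31,48,33,24],"m":[15,17]}}
After op 5 (add /sf 9): {"mq":{"bss":[53,13,29],"gj":34,"qz":[52,23,92,74]},"sf":9,"u":{"w":{"h":34,"p":27},"ydv":[8,30,60,40],"yx":[39,96,75,10]},"x":{"blt":[31,48,33,24],"m":[15,17]}}
After op 6 (add /mq/qz/4 63): {"mq":{"bss":[53,13,29],"gj":34,"qz":[52,23,92,74,63]},"sf":9,"u":{"w":{"h":34,"p":27},"ydv":[8,30,60,40],"yx":[39,96,75,10]},"x":{"blt":[31,48,33,24],"m":[15,17]}}
After op 7 (replace /mq/qz/0 90): {"mq":{"bss":[53,13,29],"gj":34,"qz":[90,23,92,74,63]},"sf":9,"u":{"w":{"h":34,"p":27},"ydv":[8,30,60,40],"yx":[39,96,75,10]},"x":{"blt":[31,48,33,24],"m":[15,17]}}
After op 8 (remove /u/ydv/1): {"mq":{"bss":[53,13,29],"gj":34,"qz":[90,23,92,74,63]},"sf":9,"u":{"w":{"h":34,"p":27},"ydv":[8,60,40],"yx":[39,96,75,10]},"x":{"blt":[31,48,33,24],"m":[15,17]}}
After op 9 (replace /x/m 9): {"mq":{"bss":[53,13,29],"gj":34,"qz":[90,23,92,74,63]},"sf":9,"u":{"w":{"h":34,"p":27},"ydv":[8,60,40],"yx":[39,96,75,10]},"x":{"blt":[31,48,33,24],"m":9}}
After op 10 (add /u/yx/2 82): {"mq":{"bss":[53,13,29],"gj":34,"qz":[90,23,92,74,63]},"sf":9,"u":{"w":{"h":34,"p":27},"ydv":[8,60,40],"yx":[39,96,82,75,10]},"x":{"blt":[31,48,33,24],"m":9}}
After op 11 (add /dop 16): {"dop":16,"mq":{"bss":[53,13,29],"gj":34,"qz":[90,23,92,74,63]},"sf":9,"u":{"w":{"h":34,"p":27},"ydv":[8,60,40],"yx":[39,96,82,75,10]},"x":{"blt":[31,48,33,24],"m":9}}
After op 12 (add /x/ajd 16): {"dop":16,"mq":{"bss":[53,13,29],"gj":34,"qz":[90,23,92,74,63]},"sf":9,"u":{"w":{"h":34,"p":27},"ydv":[8,60,40],"yx":[39,96,82,75,10]},"x":{"ajd":16,"blt":[31,48,33,24],"m":9}}
After op 13 (replace /mq 73): {"dop":16,"mq":73,"sf":9,"u":{"w":{"h":34,"p":27},"ydv":[8,60,40],"yx":[39,96,82,75,10]},"x":{"ajd":16,"blt":[31,48,33,24],"m":9}}
After op 14 (add /u/yx/2 96): {"dop":16,"mq":73,"sf":9,"u":{"w":{"h":34,"p":27},"ydv":[8,60,40],"yx":[39,96,96,82,75,10]},"x":{"ajd":16,"blt":[31,48,33,24],"m":9}}
After op 15 (replace /x/blt/0 88): {"dop":16,"mq":73,"sf":9,"u":{"w":{"h":34,"p":27},"ydv":[8,60,40],"yx":[39,96,96,82,75,10]},"x":{"ajd":16,"blt":[88,48,33,24],"m":9}}
After op 16 (replace /mq 88): {"dop":16,"mq":88,"sf":9,"u":{"w":{"h":34,"p":27},"ydv":[8,60,40],"yx":[39,96,96,82,75,10]},"x":{"ajd":16,"blt":[88,48,33,24],"m":9}}
After op 17 (replace /x 62): {"dop":16,"mq":88,"sf":9,"u":{"w":{"h":34,"p":27},"ydv":[8,60,40],"yx":[39,96,96,82,75,10]},"x":62}
After op 18 (replace /x 47): {"dop":16,"mq":88,"sf":9,"u":{"w":{"h":34,"p":27},"ydv":[8,60,40],"yx":[39,96,96,82,75,10]},"x":47}
After op 19 (replace /u/w 50): {"dop":16,"mq":88,"sf":9,"u":{"w":50,"ydv":[8,60,40],"yx":[39,96,96,82,75,10]},"x":47}
Value at /dop: 16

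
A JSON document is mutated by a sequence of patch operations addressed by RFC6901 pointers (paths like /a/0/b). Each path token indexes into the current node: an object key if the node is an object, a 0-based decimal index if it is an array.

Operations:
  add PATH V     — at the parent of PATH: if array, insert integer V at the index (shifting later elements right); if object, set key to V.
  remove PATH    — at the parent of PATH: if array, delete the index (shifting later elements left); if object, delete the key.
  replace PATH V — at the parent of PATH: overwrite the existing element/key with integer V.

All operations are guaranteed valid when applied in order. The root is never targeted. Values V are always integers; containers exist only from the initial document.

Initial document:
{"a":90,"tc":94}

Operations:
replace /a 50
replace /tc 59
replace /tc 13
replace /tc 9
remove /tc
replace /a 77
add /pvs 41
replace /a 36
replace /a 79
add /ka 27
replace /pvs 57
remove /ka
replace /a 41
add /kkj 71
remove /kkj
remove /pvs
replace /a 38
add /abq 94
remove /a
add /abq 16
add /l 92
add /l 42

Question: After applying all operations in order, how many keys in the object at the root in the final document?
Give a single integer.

Answer: 2

Derivation:
After op 1 (replace /a 50): {"a":50,"tc":94}
After op 2 (replace /tc 59): {"a":50,"tc":59}
After op 3 (replace /tc 13): {"a":50,"tc":13}
After op 4 (replace /tc 9): {"a":50,"tc":9}
After op 5 (remove /tc): {"a":50}
After op 6 (replace /a 77): {"a":77}
After op 7 (add /pvs 41): {"a":77,"pvs":41}
After op 8 (replace /a 36): {"a":36,"pvs":41}
After op 9 (replace /a 79): {"a":79,"pvs":41}
After op 10 (add /ka 27): {"a":79,"ka":27,"pvs":41}
After op 11 (replace /pvs 57): {"a":79,"ka":27,"pvs":57}
After op 12 (remove /ka): {"a":79,"pvs":57}
After op 13 (replace /a 41): {"a":41,"pvs":57}
After op 14 (add /kkj 71): {"a":41,"kkj":71,"pvs":57}
After op 15 (remove /kkj): {"a":41,"pvs":57}
After op 16 (remove /pvs): {"a":41}
After op 17 (replace /a 38): {"a":38}
After op 18 (add /abq 94): {"a":38,"abq":94}
After op 19 (remove /a): {"abq":94}
After op 20 (add /abq 16): {"abq":16}
After op 21 (add /l 92): {"abq":16,"l":92}
After op 22 (add /l 42): {"abq":16,"l":42}
Size at the root: 2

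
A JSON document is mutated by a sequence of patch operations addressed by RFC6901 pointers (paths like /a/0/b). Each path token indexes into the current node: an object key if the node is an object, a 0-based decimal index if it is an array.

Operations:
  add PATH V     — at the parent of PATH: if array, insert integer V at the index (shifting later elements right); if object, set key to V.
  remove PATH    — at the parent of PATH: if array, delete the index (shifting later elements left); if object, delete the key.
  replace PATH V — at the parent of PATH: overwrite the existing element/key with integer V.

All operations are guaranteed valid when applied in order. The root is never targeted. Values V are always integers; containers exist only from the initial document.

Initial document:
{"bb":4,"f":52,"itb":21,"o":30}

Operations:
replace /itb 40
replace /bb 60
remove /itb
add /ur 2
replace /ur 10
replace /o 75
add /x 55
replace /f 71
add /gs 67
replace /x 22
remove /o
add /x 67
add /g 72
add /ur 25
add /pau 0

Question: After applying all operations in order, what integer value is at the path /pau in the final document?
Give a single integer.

Answer: 0

Derivation:
After op 1 (replace /itb 40): {"bb":4,"f":52,"itb":40,"o":30}
After op 2 (replace /bb 60): {"bb":60,"f":52,"itb":40,"o":30}
After op 3 (remove /itb): {"bb":60,"f":52,"o":30}
After op 4 (add /ur 2): {"bb":60,"f":52,"o":30,"ur":2}
After op 5 (replace /ur 10): {"bb":60,"f":52,"o":30,"ur":10}
After op 6 (replace /o 75): {"bb":60,"f":52,"o":75,"ur":10}
After op 7 (add /x 55): {"bb":60,"f":52,"o":75,"ur":10,"x":55}
After op 8 (replace /f 71): {"bb":60,"f":71,"o":75,"ur":10,"x":55}
After op 9 (add /gs 67): {"bb":60,"f":71,"gs":67,"o":75,"ur":10,"x":55}
After op 10 (replace /x 22): {"bb":60,"f":71,"gs":67,"o":75,"ur":10,"x":22}
After op 11 (remove /o): {"bb":60,"f":71,"gs":67,"ur":10,"x":22}
After op 12 (add /x 67): {"bb":60,"f":71,"gs":67,"ur":10,"x":67}
After op 13 (add /g 72): {"bb":60,"f":71,"g":72,"gs":67,"ur":10,"x":67}
After op 14 (add /ur 25): {"bb":60,"f":71,"g":72,"gs":67,"ur":25,"x":67}
After op 15 (add /pau 0): {"bb":60,"f":71,"g":72,"gs":67,"pau":0,"ur":25,"x":67}
Value at /pau: 0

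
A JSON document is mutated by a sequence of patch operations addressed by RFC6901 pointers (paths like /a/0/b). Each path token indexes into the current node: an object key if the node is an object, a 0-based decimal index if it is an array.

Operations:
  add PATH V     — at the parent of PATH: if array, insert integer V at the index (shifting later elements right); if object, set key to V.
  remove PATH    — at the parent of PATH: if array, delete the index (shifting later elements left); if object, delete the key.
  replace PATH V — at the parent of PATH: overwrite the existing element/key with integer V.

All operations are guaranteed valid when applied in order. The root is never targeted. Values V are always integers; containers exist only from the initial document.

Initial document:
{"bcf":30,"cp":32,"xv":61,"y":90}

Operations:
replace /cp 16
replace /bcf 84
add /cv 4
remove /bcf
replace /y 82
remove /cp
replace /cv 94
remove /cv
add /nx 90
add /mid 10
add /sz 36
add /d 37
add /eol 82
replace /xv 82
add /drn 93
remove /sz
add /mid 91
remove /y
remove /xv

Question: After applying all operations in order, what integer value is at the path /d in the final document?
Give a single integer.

After op 1 (replace /cp 16): {"bcf":30,"cp":16,"xv":61,"y":90}
After op 2 (replace /bcf 84): {"bcf":84,"cp":16,"xv":61,"y":90}
After op 3 (add /cv 4): {"bcf":84,"cp":16,"cv":4,"xv":61,"y":90}
After op 4 (remove /bcf): {"cp":16,"cv":4,"xv":61,"y":90}
After op 5 (replace /y 82): {"cp":16,"cv":4,"xv":61,"y":82}
After op 6 (remove /cp): {"cv":4,"xv":61,"y":82}
After op 7 (replace /cv 94): {"cv":94,"xv":61,"y":82}
After op 8 (remove /cv): {"xv":61,"y":82}
After op 9 (add /nx 90): {"nx":90,"xv":61,"y":82}
After op 10 (add /mid 10): {"mid":10,"nx":90,"xv":61,"y":82}
After op 11 (add /sz 36): {"mid":10,"nx":90,"sz":36,"xv":61,"y":82}
After op 12 (add /d 37): {"d":37,"mid":10,"nx":90,"sz":36,"xv":61,"y":82}
After op 13 (add /eol 82): {"d":37,"eol":82,"mid":10,"nx":90,"sz":36,"xv":61,"y":82}
After op 14 (replace /xv 82): {"d":37,"eol":82,"mid":10,"nx":90,"sz":36,"xv":82,"y":82}
After op 15 (add /drn 93): {"d":37,"drn":93,"eol":82,"mid":10,"nx":90,"sz":36,"xv":82,"y":82}
After op 16 (remove /sz): {"d":37,"drn":93,"eol":82,"mid":10,"nx":90,"xv":82,"y":82}
After op 17 (add /mid 91): {"d":37,"drn":93,"eol":82,"mid":91,"nx":90,"xv":82,"y":82}
After op 18 (remove /y): {"d":37,"drn":93,"eol":82,"mid":91,"nx":90,"xv":82}
After op 19 (remove /xv): {"d":37,"drn":93,"eol":82,"mid":91,"nx":90}
Value at /d: 37

Answer: 37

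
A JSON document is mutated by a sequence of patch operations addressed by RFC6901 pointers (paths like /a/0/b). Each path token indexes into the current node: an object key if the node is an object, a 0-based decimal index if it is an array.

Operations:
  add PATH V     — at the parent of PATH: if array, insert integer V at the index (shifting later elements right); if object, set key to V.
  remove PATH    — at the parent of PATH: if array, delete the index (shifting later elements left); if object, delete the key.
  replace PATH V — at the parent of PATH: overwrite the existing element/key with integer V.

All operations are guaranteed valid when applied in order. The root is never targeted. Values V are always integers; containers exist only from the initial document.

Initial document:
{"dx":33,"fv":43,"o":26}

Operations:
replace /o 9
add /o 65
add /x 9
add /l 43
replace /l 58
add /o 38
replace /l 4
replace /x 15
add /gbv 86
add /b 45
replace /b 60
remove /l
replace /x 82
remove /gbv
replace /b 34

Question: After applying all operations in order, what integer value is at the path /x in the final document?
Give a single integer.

Answer: 82

Derivation:
After op 1 (replace /o 9): {"dx":33,"fv":43,"o":9}
After op 2 (add /o 65): {"dx":33,"fv":43,"o":65}
After op 3 (add /x 9): {"dx":33,"fv":43,"o":65,"x":9}
After op 4 (add /l 43): {"dx":33,"fv":43,"l":43,"o":65,"x":9}
After op 5 (replace /l 58): {"dx":33,"fv":43,"l":58,"o":65,"x":9}
After op 6 (add /o 38): {"dx":33,"fv":43,"l":58,"o":38,"x":9}
After op 7 (replace /l 4): {"dx":33,"fv":43,"l":4,"o":38,"x":9}
After op 8 (replace /x 15): {"dx":33,"fv":43,"l":4,"o":38,"x":15}
After op 9 (add /gbv 86): {"dx":33,"fv":43,"gbv":86,"l":4,"o":38,"x":15}
After op 10 (add /b 45): {"b":45,"dx":33,"fv":43,"gbv":86,"l":4,"o":38,"x":15}
After op 11 (replace /b 60): {"b":60,"dx":33,"fv":43,"gbv":86,"l":4,"o":38,"x":15}
After op 12 (remove /l): {"b":60,"dx":33,"fv":43,"gbv":86,"o":38,"x":15}
After op 13 (replace /x 82): {"b":60,"dx":33,"fv":43,"gbv":86,"o":38,"x":82}
After op 14 (remove /gbv): {"b":60,"dx":33,"fv":43,"o":38,"x":82}
After op 15 (replace /b 34): {"b":34,"dx":33,"fv":43,"o":38,"x":82}
Value at /x: 82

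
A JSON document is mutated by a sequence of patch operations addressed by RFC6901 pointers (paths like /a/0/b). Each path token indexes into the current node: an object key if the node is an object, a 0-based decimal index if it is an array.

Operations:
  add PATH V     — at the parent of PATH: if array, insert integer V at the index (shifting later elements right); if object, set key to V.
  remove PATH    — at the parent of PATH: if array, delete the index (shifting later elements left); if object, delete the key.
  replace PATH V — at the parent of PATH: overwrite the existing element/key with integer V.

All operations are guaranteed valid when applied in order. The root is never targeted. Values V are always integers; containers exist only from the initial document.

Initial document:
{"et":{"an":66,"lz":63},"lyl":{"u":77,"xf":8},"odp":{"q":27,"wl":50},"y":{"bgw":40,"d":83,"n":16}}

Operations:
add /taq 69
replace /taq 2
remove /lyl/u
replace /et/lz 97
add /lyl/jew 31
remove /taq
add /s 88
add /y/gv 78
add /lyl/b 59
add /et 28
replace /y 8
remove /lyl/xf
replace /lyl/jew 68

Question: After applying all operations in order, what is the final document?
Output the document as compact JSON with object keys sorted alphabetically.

After op 1 (add /taq 69): {"et":{"an":66,"lz":63},"lyl":{"u":77,"xf":8},"odp":{"q":27,"wl":50},"taq":69,"y":{"bgw":40,"d":83,"n":16}}
After op 2 (replace /taq 2): {"et":{"an":66,"lz":63},"lyl":{"u":77,"xf":8},"odp":{"q":27,"wl":50},"taq":2,"y":{"bgw":40,"d":83,"n":16}}
After op 3 (remove /lyl/u): {"et":{"an":66,"lz":63},"lyl":{"xf":8},"odp":{"q":27,"wl":50},"taq":2,"y":{"bgw":40,"d":83,"n":16}}
After op 4 (replace /et/lz 97): {"et":{"an":66,"lz":97},"lyl":{"xf":8},"odp":{"q":27,"wl":50},"taq":2,"y":{"bgw":40,"d":83,"n":16}}
After op 5 (add /lyl/jew 31): {"et":{"an":66,"lz":97},"lyl":{"jew":31,"xf":8},"odp":{"q":27,"wl":50},"taq":2,"y":{"bgw":40,"d":83,"n":16}}
After op 6 (remove /taq): {"et":{"an":66,"lz":97},"lyl":{"jew":31,"xf":8},"odp":{"q":27,"wl":50},"y":{"bgw":40,"d":83,"n":16}}
After op 7 (add /s 88): {"et":{"an":66,"lz":97},"lyl":{"jew":31,"xf":8},"odp":{"q":27,"wl":50},"s":88,"y":{"bgw":40,"d":83,"n":16}}
After op 8 (add /y/gv 78): {"et":{"an":66,"lz":97},"lyl":{"jew":31,"xf":8},"odp":{"q":27,"wl":50},"s":88,"y":{"bgw":40,"d":83,"gv":78,"n":16}}
After op 9 (add /lyl/b 59): {"et":{"an":66,"lz":97},"lyl":{"b":59,"jew":31,"xf":8},"odp":{"q":27,"wl":50},"s":88,"y":{"bgw":40,"d":83,"gv":78,"n":16}}
After op 10 (add /et 28): {"et":28,"lyl":{"b":59,"jew":31,"xf":8},"odp":{"q":27,"wl":50},"s":88,"y":{"bgw":40,"d":83,"gv":78,"n":16}}
After op 11 (replace /y 8): {"et":28,"lyl":{"b":59,"jew":31,"xf":8},"odp":{"q":27,"wl":50},"s":88,"y":8}
After op 12 (remove /lyl/xf): {"et":28,"lyl":{"b":59,"jew":31},"odp":{"q":27,"wl":50},"s":88,"y":8}
After op 13 (replace /lyl/jew 68): {"et":28,"lyl":{"b":59,"jew":68},"odp":{"q":27,"wl":50},"s":88,"y":8}

Answer: {"et":28,"lyl":{"b":59,"jew":68},"odp":{"q":27,"wl":50},"s":88,"y":8}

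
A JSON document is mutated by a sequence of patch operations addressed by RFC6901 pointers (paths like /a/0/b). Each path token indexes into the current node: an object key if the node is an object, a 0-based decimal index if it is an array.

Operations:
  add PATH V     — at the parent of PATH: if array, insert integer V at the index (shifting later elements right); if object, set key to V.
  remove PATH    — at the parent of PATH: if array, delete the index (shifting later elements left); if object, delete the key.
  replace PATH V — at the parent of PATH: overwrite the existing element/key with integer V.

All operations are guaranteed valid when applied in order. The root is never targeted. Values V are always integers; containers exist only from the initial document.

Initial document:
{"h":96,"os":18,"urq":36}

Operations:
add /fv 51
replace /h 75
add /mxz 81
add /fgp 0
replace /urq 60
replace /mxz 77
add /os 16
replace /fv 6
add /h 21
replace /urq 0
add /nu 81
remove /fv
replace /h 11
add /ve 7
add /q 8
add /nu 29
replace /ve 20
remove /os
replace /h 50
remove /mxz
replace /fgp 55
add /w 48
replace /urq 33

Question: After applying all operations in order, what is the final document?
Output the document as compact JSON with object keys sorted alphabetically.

After op 1 (add /fv 51): {"fv":51,"h":96,"os":18,"urq":36}
After op 2 (replace /h 75): {"fv":51,"h":75,"os":18,"urq":36}
After op 3 (add /mxz 81): {"fv":51,"h":75,"mxz":81,"os":18,"urq":36}
After op 4 (add /fgp 0): {"fgp":0,"fv":51,"h":75,"mxz":81,"os":18,"urq":36}
After op 5 (replace /urq 60): {"fgp":0,"fv":51,"h":75,"mxz":81,"os":18,"urq":60}
After op 6 (replace /mxz 77): {"fgp":0,"fv":51,"h":75,"mxz":77,"os":18,"urq":60}
After op 7 (add /os 16): {"fgp":0,"fv":51,"h":75,"mxz":77,"os":16,"urq":60}
After op 8 (replace /fv 6): {"fgp":0,"fv":6,"h":75,"mxz":77,"os":16,"urq":60}
After op 9 (add /h 21): {"fgp":0,"fv":6,"h":21,"mxz":77,"os":16,"urq":60}
After op 10 (replace /urq 0): {"fgp":0,"fv":6,"h":21,"mxz":77,"os":16,"urq":0}
After op 11 (add /nu 81): {"fgp":0,"fv":6,"h":21,"mxz":77,"nu":81,"os":16,"urq":0}
After op 12 (remove /fv): {"fgp":0,"h":21,"mxz":77,"nu":81,"os":16,"urq":0}
After op 13 (replace /h 11): {"fgp":0,"h":11,"mxz":77,"nu":81,"os":16,"urq":0}
After op 14 (add /ve 7): {"fgp":0,"h":11,"mxz":77,"nu":81,"os":16,"urq":0,"ve":7}
After op 15 (add /q 8): {"fgp":0,"h":11,"mxz":77,"nu":81,"os":16,"q":8,"urq":0,"ve":7}
After op 16 (add /nu 29): {"fgp":0,"h":11,"mxz":77,"nu":29,"os":16,"q":8,"urq":0,"ve":7}
After op 17 (replace /ve 20): {"fgp":0,"h":11,"mxz":77,"nu":29,"os":16,"q":8,"urq":0,"ve":20}
After op 18 (remove /os): {"fgp":0,"h":11,"mxz":77,"nu":29,"q":8,"urq":0,"ve":20}
After op 19 (replace /h 50): {"fgp":0,"h":50,"mxz":77,"nu":29,"q":8,"urq":0,"ve":20}
After op 20 (remove /mxz): {"fgp":0,"h":50,"nu":29,"q":8,"urq":0,"ve":20}
After op 21 (replace /fgp 55): {"fgp":55,"h":50,"nu":29,"q":8,"urq":0,"ve":20}
After op 22 (add /w 48): {"fgp":55,"h":50,"nu":29,"q":8,"urq":0,"ve":20,"w":48}
After op 23 (replace /urq 33): {"fgp":55,"h":50,"nu":29,"q":8,"urq":33,"ve":20,"w":48}

Answer: {"fgp":55,"h":50,"nu":29,"q":8,"urq":33,"ve":20,"w":48}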